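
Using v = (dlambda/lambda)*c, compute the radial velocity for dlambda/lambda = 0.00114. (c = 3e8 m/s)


v = (dlambda/lambda) * c = 0.00114 * 3e8 = 342000.0

342000.0 m/s


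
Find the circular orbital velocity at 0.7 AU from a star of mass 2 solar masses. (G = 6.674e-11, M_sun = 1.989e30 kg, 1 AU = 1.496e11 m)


v = sqrt(GM/r) = sqrt(6.674e-11 * 3.978e+30 / 1.047e+11) = 50351.2984

50351.2984 m/s


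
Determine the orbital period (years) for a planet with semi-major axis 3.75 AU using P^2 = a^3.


P = a^(3/2) = 3.75^1.5 = 7.2618

7.2618 years


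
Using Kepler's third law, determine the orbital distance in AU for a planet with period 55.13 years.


a = P^(2/3) = 55.13^(2/3) = 14.4852

14.4852 AU


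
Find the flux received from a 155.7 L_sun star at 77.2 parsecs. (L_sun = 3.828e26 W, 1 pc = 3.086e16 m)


F = L / (4*pi*d^2) = 5.960e+28 / (4*pi*(2.382e+18)^2) = 8.356e-10

8.356e-10 W/m^2


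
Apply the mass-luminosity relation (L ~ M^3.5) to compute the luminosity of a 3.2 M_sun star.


L/L_sun = (M/M_sun)^3.5 = 3.2^3.5 = 58.6172

58.6172 L_sun


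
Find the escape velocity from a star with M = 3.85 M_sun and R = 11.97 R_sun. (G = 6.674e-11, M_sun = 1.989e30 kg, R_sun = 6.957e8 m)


M = 3.85 * 1.989e30 kg = 7.65765e+30 kg; R = 11.97 * 6.957e8 m = 8.327529e+09 m. v_esc = sqrt(2GM/R) = sqrt(2 * 6.674e-11 * 7.65765e+30 / 8.327529e+09) = 350346.4961

350346.4961 m/s


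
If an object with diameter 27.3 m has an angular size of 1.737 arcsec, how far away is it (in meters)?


D = size / theta_rad, theta_rad = 1.737 * pi/(180*3600) = 8.421e-06, D = 3.242e+06

3.242e+06 m


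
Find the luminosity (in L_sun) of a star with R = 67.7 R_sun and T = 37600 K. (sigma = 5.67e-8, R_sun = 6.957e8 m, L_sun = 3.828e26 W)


R = 67.7 * 6.957e8 m = 4.709889e+10 m. L = 4*pi*R^2*sigma*T^4 = 4*pi*(4.709889e+10)^2 * 5.67e-8 * 37600^4 = 3.159116535e+33 W. L/L_sun = 3.159116535e+33 / 3.828e26 = 8.253e+06

8.253e+06 L_sun


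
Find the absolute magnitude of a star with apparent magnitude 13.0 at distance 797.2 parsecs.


M = m - 5*log10(d) + 5 = 13.0 - 5*log10(797.2) + 5 = 3.4922

3.4922


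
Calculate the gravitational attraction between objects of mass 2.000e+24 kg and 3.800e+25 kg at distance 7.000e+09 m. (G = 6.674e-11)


F = G*m1*m2/r^2 = 6.674e-11 * 2.000e+24 * 3.800e+25 / (7.000e+09)^2 = 6.674e-11 * 7.600e+49 / 4.900e+19 = 1.035e+20

1.035e+20 N


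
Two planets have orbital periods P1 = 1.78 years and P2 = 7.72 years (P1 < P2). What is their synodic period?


1/P_syn = |1/P1 - 1/P2| = |1/1.78 - 1/7.72| => P_syn = 2.3134

2.3134 years


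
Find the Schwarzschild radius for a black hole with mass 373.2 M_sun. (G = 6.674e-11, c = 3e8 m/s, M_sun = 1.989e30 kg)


M = 373.2 * 1.989e30 kg = 7.422948e+32 kg. rs = 2GM/c^2 = 2 * 6.674e-11 * 7.422948e+32 / (3e8)^2 = 1.101e+06

1.101e+06 m


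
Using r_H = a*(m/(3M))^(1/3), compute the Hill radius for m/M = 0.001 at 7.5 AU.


r_H = a * (m/3M)^(1/3) = 7.5 * (0.001/3)^(1/3) = 0.52

0.52 AU


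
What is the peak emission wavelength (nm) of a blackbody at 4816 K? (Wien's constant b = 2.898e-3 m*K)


lam_max = b / T = 2.898e-3 / 4816 = 6.017e-07 m = 601.7442 nm

601.7442 nm


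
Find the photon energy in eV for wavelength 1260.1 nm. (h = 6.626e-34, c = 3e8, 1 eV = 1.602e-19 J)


E = hc/lambda = 6.626e-34 * 3e8 / 1.260e-06 = 1.577e-19 J = 0.9847 eV

0.9847 eV


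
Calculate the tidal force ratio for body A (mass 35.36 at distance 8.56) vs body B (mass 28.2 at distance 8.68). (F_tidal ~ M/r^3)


Ratio = (M1/r1^3) / (M2/r2^3) = (35.36/8.56^3) / (28.2/8.68^3) = 1.3074

1.3074


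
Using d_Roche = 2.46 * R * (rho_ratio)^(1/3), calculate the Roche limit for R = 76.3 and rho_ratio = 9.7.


d_Roche = 2.46 * 76.3 * 9.7^(1/3) = 400.2981

400.2981


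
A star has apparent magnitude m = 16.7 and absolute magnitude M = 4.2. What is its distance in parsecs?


d = 10^((m - M + 5)/5) = 10^((16.7 - 4.2 + 5)/5) = 3162.2777

3162.2777 pc


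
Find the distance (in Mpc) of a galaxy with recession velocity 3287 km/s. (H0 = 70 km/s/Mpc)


d = v / H0 = 3287 / 70 = 46.9571

46.9571 Mpc


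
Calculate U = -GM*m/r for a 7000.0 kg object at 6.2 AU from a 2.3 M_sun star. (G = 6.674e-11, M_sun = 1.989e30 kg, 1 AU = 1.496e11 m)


M = 2.3 * 1.989e30 kg = 4.5747e+30 kg; r = 6.2 AU * 1.496e11 m/AU = 9.2752e+11 m. U = -GM*m/r = -(6.674e-11 * 4.5747e+30 * 7000.0) / 9.2752e+11 = -2.304e+12

-2.304e+12 J


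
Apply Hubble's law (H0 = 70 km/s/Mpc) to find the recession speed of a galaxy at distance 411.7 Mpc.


v = H0 * d = 70 * 411.7 = 28819.0

28819.0 km/s


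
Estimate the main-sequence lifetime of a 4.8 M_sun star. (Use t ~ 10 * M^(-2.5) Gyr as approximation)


t = 10 * M^(-2.5) = 10 * 4.8^(-2.5) = 0.1981

0.1981 Gyr


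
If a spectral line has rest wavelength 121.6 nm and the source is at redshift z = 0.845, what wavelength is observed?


lam_obs = lam_emit * (1 + z) = 121.6 * (1 + 0.845) = 224.352

224.352 nm


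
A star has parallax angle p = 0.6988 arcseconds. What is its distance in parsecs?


d = 1/p = 1/0.6988 = 1.431

1.431 pc


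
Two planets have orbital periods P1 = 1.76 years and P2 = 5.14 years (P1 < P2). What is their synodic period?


1/P_syn = |1/P1 - 1/P2| = |1/1.76 - 1/5.14| => P_syn = 2.6764

2.6764 years


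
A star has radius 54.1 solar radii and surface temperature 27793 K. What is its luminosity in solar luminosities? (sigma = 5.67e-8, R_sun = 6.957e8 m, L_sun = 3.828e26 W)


R = 54.1 * 6.957e8 m = 3.763737e+10 m. L = 4*pi*R^2*sigma*T^4 = 4*pi*(3.763737e+10)^2 * 5.67e-8 * 27793^4 = 6.022449535e+32 W. L/L_sun = 6.022449535e+32 / 3.828e26 = 1.573e+06

1.573e+06 L_sun


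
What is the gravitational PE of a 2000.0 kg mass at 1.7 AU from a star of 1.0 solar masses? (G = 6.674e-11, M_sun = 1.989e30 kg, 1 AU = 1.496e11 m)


M = 1.0 * 1.989e30 kg = 1.989e+30 kg; r = 1.7 AU * 1.496e11 m/AU = 2.5432e+11 m. U = -GM*m/r = -(6.674e-11 * 1.989e+30 * 2000.0) / 2.5432e+11 = -1.044e+12

-1.044e+12 J


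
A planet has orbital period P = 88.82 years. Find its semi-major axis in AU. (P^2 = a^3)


a = P^(2/3) = 88.82^(2/3) = 19.9071

19.9071 AU


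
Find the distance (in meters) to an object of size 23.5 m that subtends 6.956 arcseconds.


D = size / theta_rad, theta_rad = 6.956 * pi/(180*3600) = 3.372e-05, D = 696840.5616

696840.5616 m


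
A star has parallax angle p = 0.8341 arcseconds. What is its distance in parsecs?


d = 1/p = 1/0.8341 = 1.1989

1.1989 pc


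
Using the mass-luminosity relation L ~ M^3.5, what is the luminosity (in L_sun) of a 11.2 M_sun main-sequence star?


L/L_sun = (M/M_sun)^3.5 = 11.2^3.5 = 4701.7884

4701.7884 L_sun


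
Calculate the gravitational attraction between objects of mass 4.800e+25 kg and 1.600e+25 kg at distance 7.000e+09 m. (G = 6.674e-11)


F = G*m1*m2/r^2 = 6.674e-11 * 4.800e+25 * 1.600e+25 / (7.000e+09)^2 = 6.674e-11 * 7.680e+50 / 4.900e+19 = 1.046e+21

1.046e+21 N


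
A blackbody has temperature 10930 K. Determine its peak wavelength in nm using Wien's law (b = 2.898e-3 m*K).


lam_max = b / T = 2.898e-3 / 10930 = 2.651e-07 m = 265.1418 nm

265.1418 nm


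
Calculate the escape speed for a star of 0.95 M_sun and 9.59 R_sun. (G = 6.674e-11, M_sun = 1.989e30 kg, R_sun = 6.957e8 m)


M = 0.95 * 1.989e30 kg = 1.88955e+30 kg; R = 9.59 * 6.957e8 m = 6.671763e+09 m. v_esc = sqrt(2GM/R) = sqrt(2 * 6.674e-11 * 1.88955e+30 / 6.671763e+09) = 194431.6617

194431.6617 m/s


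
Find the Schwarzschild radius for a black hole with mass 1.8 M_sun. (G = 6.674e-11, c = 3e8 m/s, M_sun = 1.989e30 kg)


M = 1.8 * 1.989e30 kg = 3.5802e+30 kg. rs = 2GM/c^2 = 2 * 6.674e-11 * 3.5802e+30 / (3e8)^2 = 5309.8344

5309.8344 m


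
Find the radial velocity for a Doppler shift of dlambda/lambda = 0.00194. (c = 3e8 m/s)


v = (dlambda/lambda) * c = 0.00194 * 3e8 = 582000.0

582000.0 m/s


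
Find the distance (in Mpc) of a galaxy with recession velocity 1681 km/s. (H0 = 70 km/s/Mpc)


d = v / H0 = 1681 / 70 = 24.0143

24.0143 Mpc


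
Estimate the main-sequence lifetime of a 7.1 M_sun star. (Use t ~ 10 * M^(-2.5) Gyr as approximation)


t = 10 * M^(-2.5) = 10 * 7.1^(-2.5) = 0.0744

0.0744 Gyr


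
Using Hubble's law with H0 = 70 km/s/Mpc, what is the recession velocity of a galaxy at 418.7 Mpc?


v = H0 * d = 70 * 418.7 = 29309.0

29309.0 km/s


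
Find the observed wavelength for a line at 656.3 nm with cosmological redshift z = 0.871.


lam_obs = lam_emit * (1 + z) = 656.3 * (1 + 0.871) = 1227.9373

1227.9373 nm


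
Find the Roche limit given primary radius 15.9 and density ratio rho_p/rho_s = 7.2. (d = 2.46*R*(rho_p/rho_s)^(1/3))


d_Roche = 2.46 * 15.9 * 7.2^(1/3) = 75.5283

75.5283


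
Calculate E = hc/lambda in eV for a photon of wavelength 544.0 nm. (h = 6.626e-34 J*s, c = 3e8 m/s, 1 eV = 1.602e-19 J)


E = hc/lambda = 6.626e-34 * 3e8 / 5.440e-07 = 3.654e-19 J = 2.2809 eV

2.2809 eV


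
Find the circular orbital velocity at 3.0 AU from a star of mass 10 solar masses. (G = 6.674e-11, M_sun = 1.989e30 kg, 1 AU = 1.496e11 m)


v = sqrt(GM/r) = sqrt(6.674e-11 * 1.989e+31 / 4.488e+11) = 54385.6181

54385.6181 m/s


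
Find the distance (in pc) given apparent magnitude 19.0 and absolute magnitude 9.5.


d = 10^((m - M + 5)/5) = 10^((19.0 - 9.5 + 5)/5) = 794.3282

794.3282 pc


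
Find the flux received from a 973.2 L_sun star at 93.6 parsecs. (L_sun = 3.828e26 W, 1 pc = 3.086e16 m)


F = L / (4*pi*d^2) = 3.725e+29 / (4*pi*(2.888e+18)^2) = 3.553e-09

3.553e-09 W/m^2


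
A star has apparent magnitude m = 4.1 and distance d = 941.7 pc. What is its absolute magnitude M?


M = m - 5*log10(d) + 5 = 4.1 - 5*log10(941.7) + 5 = -5.7696

-5.7696


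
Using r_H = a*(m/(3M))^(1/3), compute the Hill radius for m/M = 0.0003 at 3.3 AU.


r_H = a * (m/3M)^(1/3) = 3.3 * (0.0003/3)^(1/3) = 0.1532

0.1532 AU


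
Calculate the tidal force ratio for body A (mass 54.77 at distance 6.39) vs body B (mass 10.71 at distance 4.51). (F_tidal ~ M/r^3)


Ratio = (M1/r1^3) / (M2/r2^3) = (54.77/6.39^3) / (10.71/4.51^3) = 1.798

1.798


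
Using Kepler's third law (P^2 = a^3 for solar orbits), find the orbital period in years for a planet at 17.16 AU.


P = a^(3/2) = 17.16^1.5 = 71.0847

71.0847 years


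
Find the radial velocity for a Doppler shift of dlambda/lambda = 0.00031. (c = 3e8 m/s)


v = (dlambda/lambda) * c = 0.00031 * 3e8 = 93000.0

93000.0 m/s


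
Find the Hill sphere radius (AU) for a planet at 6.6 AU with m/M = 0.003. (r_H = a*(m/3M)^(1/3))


r_H = a * (m/3M)^(1/3) = 6.6 * (0.003/3)^(1/3) = 0.66

0.66 AU


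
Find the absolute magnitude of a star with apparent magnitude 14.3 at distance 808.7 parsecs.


M = m - 5*log10(d) + 5 = 14.3 - 5*log10(808.7) + 5 = 4.7611

4.7611


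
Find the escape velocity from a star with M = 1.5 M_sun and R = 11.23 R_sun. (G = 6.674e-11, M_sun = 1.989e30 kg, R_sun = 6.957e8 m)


M = 1.5 * 1.989e30 kg = 2.9835e+30 kg; R = 11.23 * 6.957e8 m = 7.812711e+09 m. v_esc = sqrt(2GM/R) = sqrt(2 * 6.674e-11 * 2.9835e+30 / 7.812711e+09) = 225772.0832

225772.0832 m/s


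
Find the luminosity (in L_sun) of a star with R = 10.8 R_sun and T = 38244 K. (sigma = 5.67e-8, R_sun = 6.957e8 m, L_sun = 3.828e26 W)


R = 10.8 * 6.957e8 m = 7.51356e+09 m. L = 4*pi*R^2*sigma*T^4 = 4*pi*(7.51356e+09)^2 * 5.67e-8 * 38244^4 = 8.604738542e+31 W. L/L_sun = 8.604738542e+31 / 3.828e26 = 224784.1834

224784.1834 L_sun


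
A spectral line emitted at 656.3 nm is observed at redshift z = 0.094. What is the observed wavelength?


lam_obs = lam_emit * (1 + z) = 656.3 * (1 + 0.094) = 717.9922

717.9922 nm


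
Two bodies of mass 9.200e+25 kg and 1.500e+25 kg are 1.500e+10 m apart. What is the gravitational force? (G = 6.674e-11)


F = G*m1*m2/r^2 = 6.674e-11 * 9.200e+25 * 1.500e+25 / (1.500e+10)^2 = 6.674e-11 * 1.380e+51 / 2.250e+20 = 4.093e+20

4.093e+20 N


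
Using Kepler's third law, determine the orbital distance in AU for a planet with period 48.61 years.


a = P^(2/3) = 48.61^(2/3) = 13.3194

13.3194 AU


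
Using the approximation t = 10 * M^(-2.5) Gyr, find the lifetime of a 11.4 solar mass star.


t = 10 * M^(-2.5) = 10 * 11.4^(-2.5) = 0.0228

0.0228 Gyr


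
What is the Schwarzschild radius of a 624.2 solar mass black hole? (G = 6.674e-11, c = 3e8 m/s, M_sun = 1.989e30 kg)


M = 624.2 * 1.989e30 kg = 1.2415338e+33 kg. rs = 2GM/c^2 = 2 * 6.674e-11 * 1.2415338e+33 / (3e8)^2 = 1.841e+06

1.841e+06 m


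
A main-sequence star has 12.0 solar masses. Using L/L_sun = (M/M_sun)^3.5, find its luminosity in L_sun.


L/L_sun = (M/M_sun)^3.5 = 12.0^3.5 = 5985.9676

5985.9676 L_sun


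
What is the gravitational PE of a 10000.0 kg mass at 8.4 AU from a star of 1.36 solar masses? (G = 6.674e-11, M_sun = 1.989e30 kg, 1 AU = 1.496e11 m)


M = 1.36 * 1.989e30 kg = 2.70504e+30 kg; r = 8.4 AU * 1.496e11 m/AU = 1.25664e+12 m. U = -GM*m/r = -(6.674e-11 * 2.70504e+30 * 10000.0) / 1.25664e+12 = -1.437e+12

-1.437e+12 J


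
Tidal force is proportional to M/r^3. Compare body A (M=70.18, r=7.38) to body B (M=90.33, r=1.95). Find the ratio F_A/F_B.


Ratio = (M1/r1^3) / (M2/r2^3) = (70.18/7.38^3) / (90.33/1.95^3) = 0.0143

0.0143


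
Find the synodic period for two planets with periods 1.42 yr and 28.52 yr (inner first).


1/P_syn = |1/P1 - 1/P2| = |1/1.42 - 1/28.52| => P_syn = 1.4944

1.4944 years


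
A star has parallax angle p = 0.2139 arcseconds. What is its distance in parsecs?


d = 1/p = 1/0.2139 = 4.6751

4.6751 pc


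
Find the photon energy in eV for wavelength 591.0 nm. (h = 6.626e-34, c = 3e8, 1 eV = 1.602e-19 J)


E = hc/lambda = 6.626e-34 * 3e8 / 5.910e-07 = 3.363e-19 J = 2.0995 eV

2.0995 eV


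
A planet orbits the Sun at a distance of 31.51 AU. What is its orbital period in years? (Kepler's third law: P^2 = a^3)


P = a^(3/2) = 31.51^1.5 = 176.8775

176.8775 years


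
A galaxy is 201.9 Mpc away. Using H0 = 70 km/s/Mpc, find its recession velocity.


v = H0 * d = 70 * 201.9 = 14133.0

14133.0 km/s


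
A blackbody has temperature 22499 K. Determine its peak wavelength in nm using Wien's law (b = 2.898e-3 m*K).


lam_max = b / T = 2.898e-3 / 22499 = 1.288e-07 m = 128.8057 nm

128.8057 nm


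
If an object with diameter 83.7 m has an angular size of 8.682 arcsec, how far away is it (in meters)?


D = size / theta_rad, theta_rad = 8.682 * pi/(180*3600) = 4.209e-05, D = 1.989e+06

1.989e+06 m


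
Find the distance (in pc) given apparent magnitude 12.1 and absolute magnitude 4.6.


d = 10^((m - M + 5)/5) = 10^((12.1 - 4.6 + 5)/5) = 316.2278

316.2278 pc


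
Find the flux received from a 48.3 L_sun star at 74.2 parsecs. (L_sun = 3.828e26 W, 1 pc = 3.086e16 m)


F = L / (4*pi*d^2) = 1.849e+28 / (4*pi*(2.290e+18)^2) = 2.806e-10

2.806e-10 W/m^2


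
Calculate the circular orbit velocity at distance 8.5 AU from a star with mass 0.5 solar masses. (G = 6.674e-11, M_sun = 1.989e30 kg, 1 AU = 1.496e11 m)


v = sqrt(GM/r) = sqrt(6.674e-11 * 9.945e+29 / 1.272e+12) = 7224.7069

7224.7069 m/s


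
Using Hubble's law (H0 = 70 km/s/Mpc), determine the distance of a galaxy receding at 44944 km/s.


d = v / H0 = 44944 / 70 = 642.0571

642.0571 Mpc


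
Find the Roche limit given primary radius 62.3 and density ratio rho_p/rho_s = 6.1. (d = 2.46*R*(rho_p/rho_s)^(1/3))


d_Roche = 2.46 * 62.3 * 6.1^(1/3) = 280.0269

280.0269


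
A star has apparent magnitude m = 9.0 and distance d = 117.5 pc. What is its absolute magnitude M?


M = m - 5*log10(d) + 5 = 9.0 - 5*log10(117.5) + 5 = 3.6498

3.6498


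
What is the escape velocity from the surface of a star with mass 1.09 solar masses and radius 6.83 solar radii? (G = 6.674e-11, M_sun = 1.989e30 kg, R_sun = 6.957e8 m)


M = 1.09 * 1.989e30 kg = 2.16801e+30 kg; R = 6.83 * 6.957e8 m = 4.751631e+09 m. v_esc = sqrt(2GM/R) = sqrt(2 * 6.674e-11 * 2.16801e+30 / 4.751631e+09) = 246784.2198

246784.2198 m/s


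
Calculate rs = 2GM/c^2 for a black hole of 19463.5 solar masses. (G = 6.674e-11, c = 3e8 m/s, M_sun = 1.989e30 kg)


M = 19463.5 * 1.989e30 kg = 3.87129015e+34 kg. rs = 2GM/c^2 = 2 * 6.674e-11 * 3.87129015e+34 / (3e8)^2 = 5.742e+07

5.742e+07 m


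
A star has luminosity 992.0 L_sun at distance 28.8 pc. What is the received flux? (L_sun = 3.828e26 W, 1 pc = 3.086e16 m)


F = L / (4*pi*d^2) = 3.797e+29 / (4*pi*(8.888e+17)^2) = 3.826e-08

3.826e-08 W/m^2


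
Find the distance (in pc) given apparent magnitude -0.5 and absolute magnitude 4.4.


d = 10^((m - M + 5)/5) = 10^((-0.5 - 4.4 + 5)/5) = 1.0471

1.0471 pc


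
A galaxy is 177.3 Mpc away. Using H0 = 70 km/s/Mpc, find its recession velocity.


v = H0 * d = 70 * 177.3 = 12411.0

12411.0 km/s


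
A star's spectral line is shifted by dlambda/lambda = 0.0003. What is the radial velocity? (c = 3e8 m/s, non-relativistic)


v = (dlambda/lambda) * c = 0.0003 * 3e8 = 90000.0

90000.0 m/s


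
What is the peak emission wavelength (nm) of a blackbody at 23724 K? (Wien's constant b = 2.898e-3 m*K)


lam_max = b / T = 2.898e-3 / 23724 = 1.222e-07 m = 122.1548 nm

122.1548 nm


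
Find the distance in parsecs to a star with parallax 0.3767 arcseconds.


d = 1/p = 1/0.3767 = 2.6546

2.6546 pc


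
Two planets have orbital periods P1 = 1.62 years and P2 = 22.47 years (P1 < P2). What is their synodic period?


1/P_syn = |1/P1 - 1/P2| = |1/1.62 - 1/22.47| => P_syn = 1.7459

1.7459 years


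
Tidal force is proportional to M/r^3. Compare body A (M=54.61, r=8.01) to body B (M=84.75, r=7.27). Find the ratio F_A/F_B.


Ratio = (M1/r1^3) / (M2/r2^3) = (54.61/8.01^3) / (84.75/7.27^3) = 0.4818

0.4818


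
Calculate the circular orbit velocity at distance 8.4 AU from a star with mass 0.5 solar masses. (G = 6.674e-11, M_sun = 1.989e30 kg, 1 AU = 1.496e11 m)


v = sqrt(GM/r) = sqrt(6.674e-11 * 9.945e+29 / 1.257e+12) = 7267.5839

7267.5839 m/s


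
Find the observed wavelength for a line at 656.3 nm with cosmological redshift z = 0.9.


lam_obs = lam_emit * (1 + z) = 656.3 * (1 + 0.9) = 1246.97

1246.97 nm


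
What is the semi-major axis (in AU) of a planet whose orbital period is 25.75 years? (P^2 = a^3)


a = P^(2/3) = 25.75^(2/3) = 8.72

8.72 AU


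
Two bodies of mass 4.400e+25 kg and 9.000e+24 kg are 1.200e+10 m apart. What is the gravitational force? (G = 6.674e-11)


F = G*m1*m2/r^2 = 6.674e-11 * 4.400e+25 * 9.000e+24 / (1.200e+10)^2 = 6.674e-11 * 3.960e+50 / 1.440e+20 = 1.835e+20

1.835e+20 N


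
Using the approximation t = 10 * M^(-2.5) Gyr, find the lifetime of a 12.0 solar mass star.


t = 10 * M^(-2.5) = 10 * 12.0^(-2.5) = 0.02

0.02 Gyr


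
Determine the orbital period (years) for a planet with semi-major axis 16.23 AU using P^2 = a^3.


P = a^(3/2) = 16.23^1.5 = 65.3849

65.3849 years


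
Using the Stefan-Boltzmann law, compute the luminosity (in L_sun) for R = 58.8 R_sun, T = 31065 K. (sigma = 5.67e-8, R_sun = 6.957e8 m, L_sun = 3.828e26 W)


R = 58.8 * 6.957e8 m = 4.090716e+10 m. L = 4*pi*R^2*sigma*T^4 = 4*pi*(4.090716e+10)^2 * 5.67e-8 * 31065^4 = 1.110393763e+33 W. L/L_sun = 1.110393763e+33 / 3.828e26 = 2.901e+06

2.901e+06 L_sun


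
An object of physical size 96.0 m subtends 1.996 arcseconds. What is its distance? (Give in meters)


D = size / theta_rad, theta_rad = 1.996 * pi/(180*3600) = 9.677e-06, D = 9.921e+06

9.921e+06 m


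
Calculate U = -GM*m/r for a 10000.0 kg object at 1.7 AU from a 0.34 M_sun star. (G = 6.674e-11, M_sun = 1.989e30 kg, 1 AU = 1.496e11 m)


M = 0.34 * 1.989e30 kg = 6.7626e+29 kg; r = 1.7 AU * 1.496e11 m/AU = 2.5432e+11 m. U = -GM*m/r = -(6.674e-11 * 6.7626e+29 * 10000.0) / 2.5432e+11 = -1.775e+12

-1.775e+12 J


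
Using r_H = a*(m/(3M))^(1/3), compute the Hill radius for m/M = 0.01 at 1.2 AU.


r_H = a * (m/3M)^(1/3) = 1.2 * (0.01/3)^(1/3) = 0.1793

0.1793 AU


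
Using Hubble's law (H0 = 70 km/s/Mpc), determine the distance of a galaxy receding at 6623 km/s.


d = v / H0 = 6623 / 70 = 94.6143

94.6143 Mpc


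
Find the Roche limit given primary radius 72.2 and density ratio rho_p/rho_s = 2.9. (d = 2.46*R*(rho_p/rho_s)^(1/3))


d_Roche = 2.46 * 72.2 * 2.9^(1/3) = 253.2824

253.2824


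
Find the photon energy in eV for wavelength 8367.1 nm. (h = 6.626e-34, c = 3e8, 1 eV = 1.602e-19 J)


E = hc/lambda = 6.626e-34 * 3e8 / 8.367e-06 = 2.376e-20 J = 0.1483 eV

0.1483 eV


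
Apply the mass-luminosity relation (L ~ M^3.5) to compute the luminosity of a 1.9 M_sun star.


L/L_sun = (M/M_sun)^3.5 = 1.9^3.5 = 9.4545

9.4545 L_sun


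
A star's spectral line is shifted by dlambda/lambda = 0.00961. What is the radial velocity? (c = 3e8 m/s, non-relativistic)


v = (dlambda/lambda) * c = 0.00961 * 3e8 = 2.883e+06

2.883e+06 m/s


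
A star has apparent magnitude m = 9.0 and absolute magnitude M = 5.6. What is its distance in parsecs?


d = 10^((m - M + 5)/5) = 10^((9.0 - 5.6 + 5)/5) = 47.863

47.863 pc


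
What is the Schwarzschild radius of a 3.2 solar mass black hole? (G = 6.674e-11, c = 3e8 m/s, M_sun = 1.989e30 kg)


M = 3.2 * 1.989e30 kg = 6.3648e+30 kg. rs = 2GM/c^2 = 2 * 6.674e-11 * 6.3648e+30 / (3e8)^2 = 9439.7056

9439.7056 m


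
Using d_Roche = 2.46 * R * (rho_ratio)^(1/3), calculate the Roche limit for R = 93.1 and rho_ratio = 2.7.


d_Roche = 2.46 * 93.1 * 2.7^(1/3) = 318.9134

318.9134


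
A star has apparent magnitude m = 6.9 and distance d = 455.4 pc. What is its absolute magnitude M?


M = m - 5*log10(d) + 5 = 6.9 - 5*log10(455.4) + 5 = -1.392

-1.392


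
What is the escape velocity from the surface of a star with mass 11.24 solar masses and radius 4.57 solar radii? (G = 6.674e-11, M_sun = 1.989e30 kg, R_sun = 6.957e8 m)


M = 11.24 * 1.989e30 kg = 2.235636e+31 kg; R = 4.57 * 6.957e8 m = 3.179349e+09 m. v_esc = sqrt(2GM/R) = sqrt(2 * 6.674e-11 * 2.235636e+31 / 3.179349e+09) = 968812.078

968812.078 m/s


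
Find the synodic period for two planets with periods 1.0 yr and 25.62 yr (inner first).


1/P_syn = |1/P1 - 1/P2| = |1/1.0 - 1/25.62| => P_syn = 1.0406

1.0406 years


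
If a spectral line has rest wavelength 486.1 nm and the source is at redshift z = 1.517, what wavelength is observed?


lam_obs = lam_emit * (1 + z) = 486.1 * (1 + 1.517) = 1223.5137

1223.5137 nm


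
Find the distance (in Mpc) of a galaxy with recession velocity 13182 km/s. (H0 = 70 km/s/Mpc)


d = v / H0 = 13182 / 70 = 188.3143

188.3143 Mpc


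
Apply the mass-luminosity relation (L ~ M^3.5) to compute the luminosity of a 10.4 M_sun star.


L/L_sun = (M/M_sun)^3.5 = 10.4^3.5 = 3627.5774

3627.5774 L_sun


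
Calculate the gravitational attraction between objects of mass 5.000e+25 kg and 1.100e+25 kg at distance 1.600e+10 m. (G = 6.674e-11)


F = G*m1*m2/r^2 = 6.674e-11 * 5.000e+25 * 1.100e+25 / (1.600e+10)^2 = 6.674e-11 * 5.500e+50 / 2.560e+20 = 1.434e+20

1.434e+20 N


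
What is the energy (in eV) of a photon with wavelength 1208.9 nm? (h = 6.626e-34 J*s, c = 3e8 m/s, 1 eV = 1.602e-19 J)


E = hc/lambda = 6.626e-34 * 3e8 / 1.209e-06 = 1.644e-19 J = 1.0264 eV

1.0264 eV


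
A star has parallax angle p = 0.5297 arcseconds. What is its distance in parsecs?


d = 1/p = 1/0.5297 = 1.8879

1.8879 pc


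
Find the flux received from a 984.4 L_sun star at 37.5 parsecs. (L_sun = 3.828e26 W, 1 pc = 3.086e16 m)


F = L / (4*pi*d^2) = 3.768e+29 / (4*pi*(1.157e+18)^2) = 2.239e-08

2.239e-08 W/m^2


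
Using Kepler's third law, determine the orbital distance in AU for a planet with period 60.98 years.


a = P^(2/3) = 60.98^(2/3) = 15.4926

15.4926 AU


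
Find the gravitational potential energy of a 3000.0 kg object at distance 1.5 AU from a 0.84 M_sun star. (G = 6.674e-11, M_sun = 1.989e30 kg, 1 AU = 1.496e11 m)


M = 0.84 * 1.989e30 kg = 1.67076e+30 kg; r = 1.5 AU * 1.496e11 m/AU = 2.244e+11 m. U = -GM*m/r = -(6.674e-11 * 1.67076e+30 * 3000.0) / 2.244e+11 = -1.491e+12

-1.491e+12 J


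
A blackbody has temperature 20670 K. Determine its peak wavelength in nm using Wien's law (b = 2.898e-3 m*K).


lam_max = b / T = 2.898e-3 / 20670 = 1.402e-07 m = 140.2032 nm

140.2032 nm


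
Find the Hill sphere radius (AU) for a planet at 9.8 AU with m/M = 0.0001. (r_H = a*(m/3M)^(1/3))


r_H = a * (m/3M)^(1/3) = 9.8 * (0.0001/3)^(1/3) = 0.3154

0.3154 AU


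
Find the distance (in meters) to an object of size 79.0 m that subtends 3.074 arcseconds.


D = size / theta_rad, theta_rad = 3.074 * pi/(180*3600) = 1.490e-05, D = 5.301e+06

5.301e+06 m


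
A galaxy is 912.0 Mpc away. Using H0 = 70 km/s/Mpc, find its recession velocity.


v = H0 * d = 70 * 912.0 = 63840.0

63840.0 km/s


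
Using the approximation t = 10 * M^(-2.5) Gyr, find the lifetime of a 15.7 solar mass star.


t = 10 * M^(-2.5) = 10 * 15.7^(-2.5) = 0.0102

0.0102 Gyr


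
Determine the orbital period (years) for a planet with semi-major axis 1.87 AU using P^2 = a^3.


P = a^(3/2) = 1.87^1.5 = 2.5572

2.5572 years


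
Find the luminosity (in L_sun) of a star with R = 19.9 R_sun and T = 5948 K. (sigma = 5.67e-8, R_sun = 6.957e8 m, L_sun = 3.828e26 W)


R = 19.9 * 6.957e8 m = 1.384443e+10 m. L = 4*pi*R^2*sigma*T^4 = 4*pi*(1.384443e+10)^2 * 5.67e-8 * 5948^4 = 1.709333963e+29 W. L/L_sun = 1.709333963e+29 / 3.828e26 = 446.5345

446.5345 L_sun


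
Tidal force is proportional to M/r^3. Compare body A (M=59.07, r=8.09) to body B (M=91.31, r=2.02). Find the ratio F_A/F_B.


Ratio = (M1/r1^3) / (M2/r2^3) = (59.07/8.09^3) / (91.31/2.02^3) = 0.0101

0.0101


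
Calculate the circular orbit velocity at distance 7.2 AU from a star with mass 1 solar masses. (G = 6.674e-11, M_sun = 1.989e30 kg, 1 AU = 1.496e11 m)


v = sqrt(GM/r) = sqrt(6.674e-11 * 1.989e+30 / 1.077e+12) = 11101.4178

11101.4178 m/s


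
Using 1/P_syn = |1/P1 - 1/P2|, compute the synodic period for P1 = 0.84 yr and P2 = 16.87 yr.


1/P_syn = |1/P1 - 1/P2| = |1/0.84 - 1/16.87| => P_syn = 0.884

0.884 years


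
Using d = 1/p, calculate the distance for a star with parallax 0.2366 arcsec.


d = 1/p = 1/0.2366 = 4.2265

4.2265 pc


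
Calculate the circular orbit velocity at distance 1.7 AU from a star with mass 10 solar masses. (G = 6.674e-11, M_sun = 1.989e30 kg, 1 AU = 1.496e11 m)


v = sqrt(GM/r) = sqrt(6.674e-11 * 1.989e+31 / 2.543e+11) = 72247.0694

72247.0694 m/s


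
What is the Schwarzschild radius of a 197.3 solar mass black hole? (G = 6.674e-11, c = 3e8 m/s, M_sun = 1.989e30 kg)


M = 197.3 * 1.989e30 kg = 3.924297e+32 kg. rs = 2GM/c^2 = 2 * 6.674e-11 * 3.924297e+32 / (3e8)^2 = 582016.8484

582016.8484 m


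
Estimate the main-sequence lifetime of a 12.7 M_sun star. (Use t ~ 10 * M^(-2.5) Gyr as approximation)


t = 10 * M^(-2.5) = 10 * 12.7^(-2.5) = 0.0174

0.0174 Gyr


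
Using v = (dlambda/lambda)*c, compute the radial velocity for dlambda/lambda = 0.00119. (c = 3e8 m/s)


v = (dlambda/lambda) * c = 0.00119 * 3e8 = 357000.0

357000.0 m/s


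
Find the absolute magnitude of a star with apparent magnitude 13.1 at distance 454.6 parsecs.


M = m - 5*log10(d) + 5 = 13.1 - 5*log10(454.6) + 5 = 4.8119

4.8119


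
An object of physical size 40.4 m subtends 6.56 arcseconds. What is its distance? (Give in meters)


D = size / theta_rad, theta_rad = 6.56 * pi/(180*3600) = 3.180e-05, D = 1.270e+06

1.270e+06 m


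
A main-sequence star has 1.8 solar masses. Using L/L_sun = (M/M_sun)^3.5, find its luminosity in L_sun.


L/L_sun = (M/M_sun)^3.5 = 1.8^3.5 = 7.8244

7.8244 L_sun


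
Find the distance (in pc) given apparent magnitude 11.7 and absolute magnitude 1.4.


d = 10^((m - M + 5)/5) = 10^((11.7 - 1.4 + 5)/5) = 1148.1536

1148.1536 pc


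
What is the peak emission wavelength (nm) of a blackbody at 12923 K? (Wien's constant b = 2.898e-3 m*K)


lam_max = b / T = 2.898e-3 / 12923 = 2.243e-07 m = 224.2513 nm

224.2513 nm


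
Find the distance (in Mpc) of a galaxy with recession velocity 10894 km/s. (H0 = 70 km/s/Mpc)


d = v / H0 = 10894 / 70 = 155.6286

155.6286 Mpc


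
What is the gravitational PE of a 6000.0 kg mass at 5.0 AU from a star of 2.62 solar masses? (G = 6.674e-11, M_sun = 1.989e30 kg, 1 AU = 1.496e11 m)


M = 2.62 * 1.989e30 kg = 5.21118e+30 kg; r = 5.0 AU * 1.496e11 m/AU = 7.48e+11 m. U = -GM*m/r = -(6.674e-11 * 5.21118e+30 * 6000.0) / 7.48e+11 = -2.790e+12

-2.790e+12 J


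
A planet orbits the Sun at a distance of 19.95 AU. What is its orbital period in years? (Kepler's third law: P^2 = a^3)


P = a^(3/2) = 19.95^1.5 = 89.1075

89.1075 years


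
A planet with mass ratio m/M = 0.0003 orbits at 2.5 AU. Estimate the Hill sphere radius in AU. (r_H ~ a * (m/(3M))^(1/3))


r_H = a * (m/3M)^(1/3) = 2.5 * (0.0003/3)^(1/3) = 0.116

0.116 AU


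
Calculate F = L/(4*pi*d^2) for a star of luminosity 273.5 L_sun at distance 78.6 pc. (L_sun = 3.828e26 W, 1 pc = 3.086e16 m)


F = L / (4*pi*d^2) = 1.047e+29 / (4*pi*(2.426e+18)^2) = 1.416e-09

1.416e-09 W/m^2


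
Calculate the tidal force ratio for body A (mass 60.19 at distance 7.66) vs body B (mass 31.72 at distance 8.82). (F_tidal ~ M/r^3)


Ratio = (M1/r1^3) / (M2/r2^3) = (60.19/7.66^3) / (31.72/8.82^3) = 2.8967

2.8967


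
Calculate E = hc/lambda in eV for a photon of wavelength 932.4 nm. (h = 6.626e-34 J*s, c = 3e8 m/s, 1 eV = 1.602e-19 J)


E = hc/lambda = 6.626e-34 * 3e8 / 9.324e-07 = 2.132e-19 J = 1.3308 eV

1.3308 eV


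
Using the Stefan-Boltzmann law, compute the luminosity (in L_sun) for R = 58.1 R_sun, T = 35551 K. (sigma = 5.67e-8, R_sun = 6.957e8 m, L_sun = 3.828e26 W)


R = 58.1 * 6.957e8 m = 4.042017e+10 m. L = 4*pi*R^2*sigma*T^4 = 4*pi*(4.042017e+10)^2 * 5.67e-8 * 35551^4 = 1.859501272e+33 W. L/L_sun = 1.859501272e+33 / 3.828e26 = 4.858e+06

4.858e+06 L_sun


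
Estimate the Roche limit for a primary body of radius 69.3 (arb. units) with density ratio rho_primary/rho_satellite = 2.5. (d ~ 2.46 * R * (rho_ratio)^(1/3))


d_Roche = 2.46 * 69.3 * 2.5^(1/3) = 231.3742

231.3742


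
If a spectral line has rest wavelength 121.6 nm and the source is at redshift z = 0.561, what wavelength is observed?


lam_obs = lam_emit * (1 + z) = 121.6 * (1 + 0.561) = 189.8176

189.8176 nm


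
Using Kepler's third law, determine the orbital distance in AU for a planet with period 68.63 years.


a = P^(2/3) = 68.63^(2/3) = 16.7626

16.7626 AU


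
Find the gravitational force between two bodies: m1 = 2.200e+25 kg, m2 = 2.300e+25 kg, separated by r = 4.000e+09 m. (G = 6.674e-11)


F = G*m1*m2/r^2 = 6.674e-11 * 2.200e+25 * 2.300e+25 / (4.000e+09)^2 = 6.674e-11 * 5.060e+50 / 1.600e+19 = 2.111e+21

2.111e+21 N


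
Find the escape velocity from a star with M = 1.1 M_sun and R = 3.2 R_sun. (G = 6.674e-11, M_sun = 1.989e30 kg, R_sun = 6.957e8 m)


M = 1.1 * 1.989e30 kg = 2.1879e+30 kg; R = 3.2 * 6.957e8 m = 2.22624e+09 m. v_esc = sqrt(2GM/R) = sqrt(2 * 6.674e-11 * 2.1879e+30 / 2.22624e+09) = 362189.4887

362189.4887 m/s


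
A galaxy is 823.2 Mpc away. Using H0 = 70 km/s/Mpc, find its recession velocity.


v = H0 * d = 70 * 823.2 = 57624.0

57624.0 km/s


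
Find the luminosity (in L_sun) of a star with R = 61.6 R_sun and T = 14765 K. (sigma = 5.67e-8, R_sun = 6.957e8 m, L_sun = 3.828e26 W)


R = 61.6 * 6.957e8 m = 4.285512e+10 m. L = 4*pi*R^2*sigma*T^4 = 4*pi*(4.285512e+10)^2 * 5.67e-8 * 14765^4 = 6.219166145e+31 W. L/L_sun = 6.219166145e+31 / 3.828e26 = 162465.1553

162465.1553 L_sun


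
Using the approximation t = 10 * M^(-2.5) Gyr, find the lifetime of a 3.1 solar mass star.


t = 10 * M^(-2.5) = 10 * 3.1^(-2.5) = 0.591

0.591 Gyr


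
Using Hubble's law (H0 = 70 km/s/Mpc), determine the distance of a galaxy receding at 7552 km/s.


d = v / H0 = 7552 / 70 = 107.8857

107.8857 Mpc


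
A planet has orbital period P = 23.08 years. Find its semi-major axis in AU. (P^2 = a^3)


a = P^(2/3) = 23.08^(2/3) = 8.1063

8.1063 AU


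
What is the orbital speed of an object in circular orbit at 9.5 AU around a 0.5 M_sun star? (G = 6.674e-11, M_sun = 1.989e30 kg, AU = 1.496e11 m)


v = sqrt(GM/r) = sqrt(6.674e-11 * 9.945e+29 / 1.421e+12) = 6833.8886

6833.8886 m/s


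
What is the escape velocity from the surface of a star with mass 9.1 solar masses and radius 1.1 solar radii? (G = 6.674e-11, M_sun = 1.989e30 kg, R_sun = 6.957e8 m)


M = 9.1 * 1.989e30 kg = 1.80999e+31 kg; R = 1.1 * 6.957e8 m = 7.6527e+08 m. v_esc = sqrt(2GM/R) = sqrt(2 * 6.674e-11 * 1.80999e+31 / 7.6527e+08) = 1.777e+06

1.777e+06 m/s


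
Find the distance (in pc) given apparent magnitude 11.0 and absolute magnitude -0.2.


d = 10^((m - M + 5)/5) = 10^((11.0 - -0.2 + 5)/5) = 1737.8008

1737.8008 pc


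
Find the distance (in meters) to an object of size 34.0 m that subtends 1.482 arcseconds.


D = size / theta_rad, theta_rad = 1.482 * pi/(180*3600) = 7.185e-06, D = 4.732e+06

4.732e+06 m


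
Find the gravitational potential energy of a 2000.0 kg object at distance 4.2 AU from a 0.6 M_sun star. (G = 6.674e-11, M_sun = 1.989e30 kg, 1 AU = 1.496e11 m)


M = 0.6 * 1.989e30 kg = 1.1934e+30 kg; r = 4.2 AU * 1.496e11 m/AU = 6.2832e+11 m. U = -GM*m/r = -(6.674e-11 * 1.1934e+30 * 2000.0) / 6.2832e+11 = -2.535e+11

-2.535e+11 J


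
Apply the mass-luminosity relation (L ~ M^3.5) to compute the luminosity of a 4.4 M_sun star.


L/L_sun = (M/M_sun)^3.5 = 4.4^3.5 = 178.6835

178.6835 L_sun


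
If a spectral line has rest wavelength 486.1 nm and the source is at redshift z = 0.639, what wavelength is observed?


lam_obs = lam_emit * (1 + z) = 486.1 * (1 + 0.639) = 796.7179

796.7179 nm


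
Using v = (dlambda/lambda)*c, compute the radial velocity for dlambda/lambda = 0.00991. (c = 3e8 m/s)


v = (dlambda/lambda) * c = 0.00991 * 3e8 = 2.973e+06

2.973e+06 m/s


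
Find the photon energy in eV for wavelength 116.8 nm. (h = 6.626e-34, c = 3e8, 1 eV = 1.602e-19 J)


E = hc/lambda = 6.626e-34 * 3e8 / 1.168e-07 = 1.702e-18 J = 10.6235 eV

10.6235 eV


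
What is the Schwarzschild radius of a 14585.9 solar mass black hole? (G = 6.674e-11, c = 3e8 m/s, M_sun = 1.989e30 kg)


M = 14585.9 * 1.989e30 kg = 2.90113551e+34 kg. rs = 2GM/c^2 = 2 * 6.674e-11 * 2.90113551e+34 / (3e8)^2 = 4.303e+07

4.303e+07 m


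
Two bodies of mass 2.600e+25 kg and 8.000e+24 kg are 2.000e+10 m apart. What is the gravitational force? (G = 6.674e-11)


F = G*m1*m2/r^2 = 6.674e-11 * 2.600e+25 * 8.000e+24 / (2.000e+10)^2 = 6.674e-11 * 2.080e+50 / 4.000e+20 = 3.470e+19

3.470e+19 N


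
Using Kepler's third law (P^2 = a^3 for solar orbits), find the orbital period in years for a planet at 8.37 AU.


P = a^(3/2) = 8.37^1.5 = 24.2152

24.2152 years


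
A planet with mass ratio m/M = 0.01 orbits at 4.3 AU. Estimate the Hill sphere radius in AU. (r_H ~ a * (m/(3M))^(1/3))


r_H = a * (m/3M)^(1/3) = 4.3 * (0.01/3)^(1/3) = 0.6423

0.6423 AU


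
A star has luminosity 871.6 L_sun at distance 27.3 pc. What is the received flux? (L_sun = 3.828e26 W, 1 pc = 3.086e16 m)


F = L / (4*pi*d^2) = 3.336e+29 / (4*pi*(8.425e+17)^2) = 3.741e-08

3.741e-08 W/m^2


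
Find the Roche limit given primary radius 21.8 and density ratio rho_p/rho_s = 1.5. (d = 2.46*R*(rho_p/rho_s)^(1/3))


d_Roche = 2.46 * 21.8 * 1.5^(1/3) = 61.3887

61.3887


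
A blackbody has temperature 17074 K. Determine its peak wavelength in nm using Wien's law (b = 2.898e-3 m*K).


lam_max = b / T = 2.898e-3 / 17074 = 1.697e-07 m = 169.7318 nm

169.7318 nm


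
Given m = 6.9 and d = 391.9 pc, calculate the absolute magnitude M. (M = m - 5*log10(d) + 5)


M = m - 5*log10(d) + 5 = 6.9 - 5*log10(391.9) + 5 = -1.0659

-1.0659


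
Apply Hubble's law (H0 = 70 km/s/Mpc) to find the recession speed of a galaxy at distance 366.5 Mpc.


v = H0 * d = 70 * 366.5 = 25655.0

25655.0 km/s


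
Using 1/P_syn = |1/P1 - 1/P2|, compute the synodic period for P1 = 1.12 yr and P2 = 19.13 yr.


1/P_syn = |1/P1 - 1/P2| = |1/1.12 - 1/19.13| => P_syn = 1.1897

1.1897 years


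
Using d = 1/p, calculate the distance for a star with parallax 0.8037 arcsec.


d = 1/p = 1/0.8037 = 1.2442

1.2442 pc


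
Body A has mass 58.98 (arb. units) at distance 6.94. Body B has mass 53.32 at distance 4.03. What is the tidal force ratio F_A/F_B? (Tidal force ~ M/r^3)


Ratio = (M1/r1^3) / (M2/r2^3) = (58.98/6.94^3) / (53.32/4.03^3) = 0.2166

0.2166


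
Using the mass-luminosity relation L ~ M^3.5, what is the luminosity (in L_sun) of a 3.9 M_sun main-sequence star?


L/L_sun = (M/M_sun)^3.5 = 3.9^3.5 = 117.1456

117.1456 L_sun


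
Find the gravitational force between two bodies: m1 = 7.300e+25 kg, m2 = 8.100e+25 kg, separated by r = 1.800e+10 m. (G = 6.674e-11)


F = G*m1*m2/r^2 = 6.674e-11 * 7.300e+25 * 8.100e+25 / (1.800e+10)^2 = 6.674e-11 * 5.913e+51 / 3.240e+20 = 1.218e+21

1.218e+21 N


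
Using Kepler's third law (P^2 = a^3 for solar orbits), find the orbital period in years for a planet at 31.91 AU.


P = a^(3/2) = 31.91^1.5 = 180.2562

180.2562 years


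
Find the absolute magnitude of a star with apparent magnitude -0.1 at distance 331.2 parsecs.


M = m - 5*log10(d) + 5 = -0.1 - 5*log10(331.2) + 5 = -7.7005

-7.7005


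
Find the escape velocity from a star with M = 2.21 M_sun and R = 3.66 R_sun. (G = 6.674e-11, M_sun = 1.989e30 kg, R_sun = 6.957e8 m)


M = 2.21 * 1.989e30 kg = 4.39569e+30 kg; R = 3.66 * 6.957e8 m = 2.546262e+09 m. v_esc = sqrt(2GM/R) = sqrt(2 * 6.674e-11 * 4.39569e+30 / 2.546262e+09) = 480031.8824

480031.8824 m/s


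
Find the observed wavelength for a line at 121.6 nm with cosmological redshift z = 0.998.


lam_obs = lam_emit * (1 + z) = 121.6 * (1 + 0.998) = 242.9568

242.9568 nm


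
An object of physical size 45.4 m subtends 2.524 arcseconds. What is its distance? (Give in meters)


D = size / theta_rad, theta_rad = 2.524 * pi/(180*3600) = 1.224e-05, D = 3.710e+06

3.710e+06 m


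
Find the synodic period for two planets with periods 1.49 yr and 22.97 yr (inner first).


1/P_syn = |1/P1 - 1/P2| = |1/1.49 - 1/22.97| => P_syn = 1.5934

1.5934 years


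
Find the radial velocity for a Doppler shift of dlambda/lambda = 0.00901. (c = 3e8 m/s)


v = (dlambda/lambda) * c = 0.00901 * 3e8 = 2.703e+06

2.703e+06 m/s


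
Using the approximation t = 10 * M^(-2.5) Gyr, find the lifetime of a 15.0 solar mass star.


t = 10 * M^(-2.5) = 10 * 15.0^(-2.5) = 0.0115

0.0115 Gyr


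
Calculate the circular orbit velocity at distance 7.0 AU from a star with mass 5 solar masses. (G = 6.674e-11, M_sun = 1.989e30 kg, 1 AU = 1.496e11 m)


v = sqrt(GM/r) = sqrt(6.674e-11 * 9.945e+30 / 1.047e+12) = 25175.6492

25175.6492 m/s


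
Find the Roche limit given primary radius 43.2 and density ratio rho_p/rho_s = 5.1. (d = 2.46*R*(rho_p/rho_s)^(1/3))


d_Roche = 2.46 * 43.2 * 5.1^(1/3) = 182.9261

182.9261


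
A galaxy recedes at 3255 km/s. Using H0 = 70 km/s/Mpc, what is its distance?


d = v / H0 = 3255 / 70 = 46.5

46.5 Mpc


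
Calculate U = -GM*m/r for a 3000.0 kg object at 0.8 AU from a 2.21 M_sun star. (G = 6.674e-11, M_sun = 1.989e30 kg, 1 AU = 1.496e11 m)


M = 2.21 * 1.989e30 kg = 4.39569e+30 kg; r = 0.8 AU * 1.496e11 m/AU = 1.1968e+11 m. U = -GM*m/r = -(6.674e-11 * 4.39569e+30 * 3000.0) / 1.1968e+11 = -7.354e+12

-7.354e+12 J


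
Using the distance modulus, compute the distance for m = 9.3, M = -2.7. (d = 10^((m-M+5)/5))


d = 10^((m - M + 5)/5) = 10^((9.3 - -2.7 + 5)/5) = 2511.8864

2511.8864 pc
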